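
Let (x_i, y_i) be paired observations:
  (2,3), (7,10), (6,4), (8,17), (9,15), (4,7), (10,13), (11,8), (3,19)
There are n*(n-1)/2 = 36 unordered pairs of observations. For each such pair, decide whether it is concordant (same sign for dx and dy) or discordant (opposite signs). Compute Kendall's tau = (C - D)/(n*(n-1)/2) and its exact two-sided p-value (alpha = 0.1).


Step 1: Enumerate the 36 unordered pairs (i,j) with i<j and classify each by sign(x_j-x_i) * sign(y_j-y_i).
  (1,2):dx=+5,dy=+7->C; (1,3):dx=+4,dy=+1->C; (1,4):dx=+6,dy=+14->C; (1,5):dx=+7,dy=+12->C
  (1,6):dx=+2,dy=+4->C; (1,7):dx=+8,dy=+10->C; (1,8):dx=+9,dy=+5->C; (1,9):dx=+1,dy=+16->C
  (2,3):dx=-1,dy=-6->C; (2,4):dx=+1,dy=+7->C; (2,5):dx=+2,dy=+5->C; (2,6):dx=-3,dy=-3->C
  (2,7):dx=+3,dy=+3->C; (2,8):dx=+4,dy=-2->D; (2,9):dx=-4,dy=+9->D; (3,4):dx=+2,dy=+13->C
  (3,5):dx=+3,dy=+11->C; (3,6):dx=-2,dy=+3->D; (3,7):dx=+4,dy=+9->C; (3,8):dx=+5,dy=+4->C
  (3,9):dx=-3,dy=+15->D; (4,5):dx=+1,dy=-2->D; (4,6):dx=-4,dy=-10->C; (4,7):dx=+2,dy=-4->D
  (4,8):dx=+3,dy=-9->D; (4,9):dx=-5,dy=+2->D; (5,6):dx=-5,dy=-8->C; (5,7):dx=+1,dy=-2->D
  (5,8):dx=+2,dy=-7->D; (5,9):dx=-6,dy=+4->D; (6,7):dx=+6,dy=+6->C; (6,8):dx=+7,dy=+1->C
  (6,9):dx=-1,dy=+12->D; (7,8):dx=+1,dy=-5->D; (7,9):dx=-7,dy=+6->D; (8,9):dx=-8,dy=+11->D
Step 2: C = 21, D = 15, total pairs = 36.
Step 3: tau = (C - D)/(n(n-1)/2) = (21 - 15)/36 = 0.166667.
Step 4: Exact two-sided p-value (enumerate n! = 362880 permutations of y under H0): p = 0.612202.
Step 5: alpha = 0.1. fail to reject H0.

tau_b = 0.1667 (C=21, D=15), p = 0.612202, fail to reject H0.


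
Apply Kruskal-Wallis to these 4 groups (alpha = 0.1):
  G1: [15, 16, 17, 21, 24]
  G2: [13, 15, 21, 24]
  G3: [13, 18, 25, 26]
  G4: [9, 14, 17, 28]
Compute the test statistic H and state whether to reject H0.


Step 1: Combine all N = 17 observations and assign midranks.
sorted (value, group, rank): (9,G4,1), (13,G2,2.5), (13,G3,2.5), (14,G4,4), (15,G1,5.5), (15,G2,5.5), (16,G1,7), (17,G1,8.5), (17,G4,8.5), (18,G3,10), (21,G1,11.5), (21,G2,11.5), (24,G1,13.5), (24,G2,13.5), (25,G3,15), (26,G3,16), (28,G4,17)
Step 2: Sum ranks within each group.
R_1 = 46 (n_1 = 5)
R_2 = 33 (n_2 = 4)
R_3 = 43.5 (n_3 = 4)
R_4 = 30.5 (n_4 = 4)
Step 3: H = 12/(N(N+1)) * sum(R_i^2/n_i) - 3(N+1)
     = 12/(17*18) * (46^2/5 + 33^2/4 + 43.5^2/4 + 30.5^2/4) - 3*18
     = 0.039216 * 1401.08 - 54
     = 0.944118.
Step 4: Ties present; correction factor C = 1 - 30/(17^3 - 17) = 0.993873. Corrected H = 0.944118 / 0.993873 = 0.949938.
Step 5: Under H0, H ~ chi^2(3); p-value = 0.813363.
Step 6: alpha = 0.1. fail to reject H0.

H = 0.9499, df = 3, p = 0.813363, fail to reject H0.


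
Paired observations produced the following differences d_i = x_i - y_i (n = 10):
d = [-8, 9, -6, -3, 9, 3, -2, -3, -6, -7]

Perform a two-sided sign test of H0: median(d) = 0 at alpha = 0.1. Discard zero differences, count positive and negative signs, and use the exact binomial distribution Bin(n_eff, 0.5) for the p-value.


Step 1: Discard zero differences. Original n = 10; n_eff = number of nonzero differences = 10.
Nonzero differences (with sign): -8, +9, -6, -3, +9, +3, -2, -3, -6, -7
Step 2: Count signs: positive = 3, negative = 7.
Step 3: Under H0: P(positive) = 0.5, so the number of positives S ~ Bin(10, 0.5).
Step 4: Two-sided exact p-value = sum of Bin(10,0.5) probabilities at or below the observed probability = 0.343750.
Step 5: alpha = 0.1. fail to reject H0.

n_eff = 10, pos = 3, neg = 7, p = 0.343750, fail to reject H0.


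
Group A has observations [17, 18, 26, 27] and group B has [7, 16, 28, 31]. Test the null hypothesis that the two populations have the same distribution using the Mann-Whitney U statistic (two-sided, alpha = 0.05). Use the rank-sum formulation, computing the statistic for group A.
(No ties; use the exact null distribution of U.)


Step 1: Combine and sort all 8 observations; assign midranks.
sorted (value, group): (7,Y), (16,Y), (17,X), (18,X), (26,X), (27,X), (28,Y), (31,Y)
ranks: 7->1, 16->2, 17->3, 18->4, 26->5, 27->6, 28->7, 31->8
Step 2: Rank sum for X: R1 = 3 + 4 + 5 + 6 = 18.
Step 3: U_X = R1 - n1(n1+1)/2 = 18 - 4*5/2 = 18 - 10 = 8.
       U_Y = n1*n2 - U_X = 16 - 8 = 8.
Step 4: No ties, so the exact null distribution of U (based on enumerating the C(8,4) = 70 equally likely rank assignments) gives the two-sided p-value.
Step 5: p-value = 1.000000; compare to alpha = 0.05. fail to reject H0.

U_X = 8, p = 1.000000, fail to reject H0 at alpha = 0.05.


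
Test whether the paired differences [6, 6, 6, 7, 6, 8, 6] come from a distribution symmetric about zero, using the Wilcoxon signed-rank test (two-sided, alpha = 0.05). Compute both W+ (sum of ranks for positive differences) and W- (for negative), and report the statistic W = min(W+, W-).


Step 1: Drop any zero differences (none here) and take |d_i|.
|d| = [6, 6, 6, 7, 6, 8, 6]
Step 2: Midrank |d_i| (ties get averaged ranks).
ranks: |6|->3, |6|->3, |6|->3, |7|->6, |6|->3, |8|->7, |6|->3
Step 3: Attach original signs; sum ranks with positive sign and with negative sign.
W+ = 3 + 3 + 3 + 6 + 3 + 7 + 3 = 28
W- = 0 = 0
(Check: W+ + W- = 28 should equal n(n+1)/2 = 28.)
Step 4: Test statistic W = min(W+, W-) = 0.
Step 5: Ties in |d|, so use the tie-corrected normal approximation.
        E[W] = n(n+1)/4 = 7*8/4 = 14.
        Tie groups: |d|=6 (t=5); sum(t^3 - t) = 120.
        Var[W] = n(n+1)(2n+1)/24 - sum(t^3-t)/48 = 840/24 - 120/48 = 32.5.
        z = (W - E[W]) / sqrt(Var[W]) = (0 - 14) / 5.7009 = -2.4558.
        Two-sided p = 2*Phi(z) = 0.014059.
Step 6: alpha = 0.05. reject H0.

W+ = 28, W- = 0, W = min = 0, p = 0.014059, reject H0.


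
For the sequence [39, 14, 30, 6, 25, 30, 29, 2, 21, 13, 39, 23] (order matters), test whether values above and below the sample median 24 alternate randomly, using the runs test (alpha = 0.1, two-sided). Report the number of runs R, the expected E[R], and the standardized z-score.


Step 1: Compute median = 24; label A = above, B = below.
Labels in order: ABABAAABBBAB  (n_A = 6, n_B = 6)
Step 2: Count runs R = 8.
Step 3: Under H0 (random ordering), E[R] = 2*n_A*n_B/(n_A+n_B) + 1 = 2*6*6/12 + 1 = 7.0000.
        Var[R] = 2*n_A*n_B*(2*n_A*n_B - n_A - n_B) / ((n_A+n_B)^2 * (n_A+n_B-1)) = 4320/1584 = 2.7273.
        SD[R] = 1.6514.
Step 4: Continuity-corrected z = (R - 0.5 - E[R]) / SD[R] = (8 - 0.5 - 7.0000) / 1.6514 = 0.3028.
Step 5: Two-sided p-value via normal approximation = 2*(1 - Phi(|z|)) = 0.762069.
Step 6: alpha = 0.1. fail to reject H0.

R = 8, z = 0.3028, p = 0.762069, fail to reject H0.


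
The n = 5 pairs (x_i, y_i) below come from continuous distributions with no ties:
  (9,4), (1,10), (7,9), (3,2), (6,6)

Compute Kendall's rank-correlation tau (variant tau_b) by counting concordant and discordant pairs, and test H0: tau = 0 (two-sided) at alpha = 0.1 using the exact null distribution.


Step 1: Enumerate the 10 unordered pairs (i,j) with i<j and classify each by sign(x_j-x_i) * sign(y_j-y_i).
  (1,2):dx=-8,dy=+6->D; (1,3):dx=-2,dy=+5->D; (1,4):dx=-6,dy=-2->C; (1,5):dx=-3,dy=+2->D
  (2,3):dx=+6,dy=-1->D; (2,4):dx=+2,dy=-8->D; (2,5):dx=+5,dy=-4->D; (3,4):dx=-4,dy=-7->C
  (3,5):dx=-1,dy=-3->C; (4,5):dx=+3,dy=+4->C
Step 2: C = 4, D = 6, total pairs = 10.
Step 3: tau = (C - D)/(n(n-1)/2) = (4 - 6)/10 = -0.200000.
Step 4: Exact two-sided p-value (enumerate n! = 120 permutations of y under H0): p = 0.816667.
Step 5: alpha = 0.1. fail to reject H0.

tau_b = -0.2000 (C=4, D=6), p = 0.816667, fail to reject H0.


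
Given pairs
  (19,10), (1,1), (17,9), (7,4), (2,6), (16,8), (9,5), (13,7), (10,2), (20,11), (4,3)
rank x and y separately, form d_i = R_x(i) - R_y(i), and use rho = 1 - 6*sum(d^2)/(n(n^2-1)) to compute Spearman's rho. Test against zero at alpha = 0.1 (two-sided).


Step 1: Rank x and y separately (midranks; no ties here).
rank(x): 19->10, 1->1, 17->9, 7->4, 2->2, 16->8, 9->5, 13->7, 10->6, 20->11, 4->3
rank(y): 10->10, 1->1, 9->9, 4->4, 6->6, 8->8, 5->5, 7->7, 2->2, 11->11, 3->3
Step 2: d_i = R_x(i) - R_y(i); compute d_i^2.
  (10-10)^2=0, (1-1)^2=0, (9-9)^2=0, (4-4)^2=0, (2-6)^2=16, (8-8)^2=0, (5-5)^2=0, (7-7)^2=0, (6-2)^2=16, (11-11)^2=0, (3-3)^2=0
sum(d^2) = 32.
Step 3: rho = 1 - 6*32 / (11*(11^2 - 1)) = 1 - 192/1320 = 0.854545.
Step 4: Under H0, t = rho * sqrt((n-2)/(1-rho^2)) = 4.9360 ~ t(9).
Step 5: Two-sided p-value from the t-distribution with 9 df = 0.000807.
Step 6: alpha = 0.1. reject H0.

rho = 0.8545, p = 0.000807, reject H0 at alpha = 0.1.


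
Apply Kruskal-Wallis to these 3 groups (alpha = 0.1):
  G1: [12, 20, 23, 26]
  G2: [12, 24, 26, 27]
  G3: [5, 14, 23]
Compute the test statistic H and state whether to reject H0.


Step 1: Combine all N = 11 observations and assign midranks.
sorted (value, group, rank): (5,G3,1), (12,G1,2.5), (12,G2,2.5), (14,G3,4), (20,G1,5), (23,G1,6.5), (23,G3,6.5), (24,G2,8), (26,G1,9.5), (26,G2,9.5), (27,G2,11)
Step 2: Sum ranks within each group.
R_1 = 23.5 (n_1 = 4)
R_2 = 31 (n_2 = 4)
R_3 = 11.5 (n_3 = 3)
Step 3: H = 12/(N(N+1)) * sum(R_i^2/n_i) - 3(N+1)
     = 12/(11*12) * (23.5^2/4 + 31^2/4 + 11.5^2/3) - 3*12
     = 0.090909 * 422.396 - 36
     = 2.399621.
Step 4: Ties present; correction factor C = 1 - 18/(11^3 - 11) = 0.986364. Corrected H = 2.399621 / 0.986364 = 2.432796.
Step 5: Under H0, H ~ chi^2(2); p-value = 0.296296.
Step 6: alpha = 0.1. fail to reject H0.

H = 2.4328, df = 2, p = 0.296296, fail to reject H0.


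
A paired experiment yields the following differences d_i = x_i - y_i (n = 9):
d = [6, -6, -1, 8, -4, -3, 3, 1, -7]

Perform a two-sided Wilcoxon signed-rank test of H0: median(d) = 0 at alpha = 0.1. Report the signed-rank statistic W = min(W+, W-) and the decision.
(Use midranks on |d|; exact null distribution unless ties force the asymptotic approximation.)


Step 1: Drop any zero differences (none here) and take |d_i|.
|d| = [6, 6, 1, 8, 4, 3, 3, 1, 7]
Step 2: Midrank |d_i| (ties get averaged ranks).
ranks: |6|->6.5, |6|->6.5, |1|->1.5, |8|->9, |4|->5, |3|->3.5, |3|->3.5, |1|->1.5, |7|->8
Step 3: Attach original signs; sum ranks with positive sign and with negative sign.
W+ = 6.5 + 9 + 3.5 + 1.5 = 20.5
W- = 6.5 + 1.5 + 5 + 3.5 + 8 = 24.5
(Check: W+ + W- = 45 should equal n(n+1)/2 = 45.)
Step 4: Test statistic W = min(W+, W-) = 20.5.
Step 5: Ties in |d|, so use the tie-corrected normal approximation.
        E[W] = n(n+1)/4 = 9*10/4 = 22.5.
        Tie groups: |d|=1 (t=2), |d|=3 (t=2), |d|=6 (t=2); sum(t^3 - t) = 18.
        Var[W] = n(n+1)(2n+1)/24 - sum(t^3-t)/48 = 1710/24 - 18/48 = 70.875.
        z = (W - E[W]) / sqrt(Var[W]) = (20.5 - 22.5) / 8.4187 = -0.2376.
        Two-sided p = 2*Phi(z) = 0.812218.
Step 6: alpha = 0.1. fail to reject H0.

W+ = 20.5, W- = 24.5, W = min = 20.5, p = 0.812218, fail to reject H0.


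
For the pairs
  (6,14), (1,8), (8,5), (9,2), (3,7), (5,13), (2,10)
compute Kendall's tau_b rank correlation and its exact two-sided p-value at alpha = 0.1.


Step 1: Enumerate the 21 unordered pairs (i,j) with i<j and classify each by sign(x_j-x_i) * sign(y_j-y_i).
  (1,2):dx=-5,dy=-6->C; (1,3):dx=+2,dy=-9->D; (1,4):dx=+3,dy=-12->D; (1,5):dx=-3,dy=-7->C
  (1,6):dx=-1,dy=-1->C; (1,7):dx=-4,dy=-4->C; (2,3):dx=+7,dy=-3->D; (2,4):dx=+8,dy=-6->D
  (2,5):dx=+2,dy=-1->D; (2,6):dx=+4,dy=+5->C; (2,7):dx=+1,dy=+2->C; (3,4):dx=+1,dy=-3->D
  (3,5):dx=-5,dy=+2->D; (3,6):dx=-3,dy=+8->D; (3,7):dx=-6,dy=+5->D; (4,5):dx=-6,dy=+5->D
  (4,6):dx=-4,dy=+11->D; (4,7):dx=-7,dy=+8->D; (5,6):dx=+2,dy=+6->C; (5,7):dx=-1,dy=+3->D
  (6,7):dx=-3,dy=-3->C
Step 2: C = 8, D = 13, total pairs = 21.
Step 3: tau = (C - D)/(n(n-1)/2) = (8 - 13)/21 = -0.238095.
Step 4: Exact two-sided p-value (enumerate n! = 5040 permutations of y under H0): p = 0.561905.
Step 5: alpha = 0.1. fail to reject H0.

tau_b = -0.2381 (C=8, D=13), p = 0.561905, fail to reject H0.


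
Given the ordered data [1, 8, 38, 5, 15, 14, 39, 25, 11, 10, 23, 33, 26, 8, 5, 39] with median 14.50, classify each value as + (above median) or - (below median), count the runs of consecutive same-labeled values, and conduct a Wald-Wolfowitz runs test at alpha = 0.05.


Step 1: Compute median = 14.50; label A = above, B = below.
Labels in order: BBABABAABBAAABBA  (n_A = 8, n_B = 8)
Step 2: Count runs R = 10.
Step 3: Under H0 (random ordering), E[R] = 2*n_A*n_B/(n_A+n_B) + 1 = 2*8*8/16 + 1 = 9.0000.
        Var[R] = 2*n_A*n_B*(2*n_A*n_B - n_A - n_B) / ((n_A+n_B)^2 * (n_A+n_B-1)) = 14336/3840 = 3.7333.
        SD[R] = 1.9322.
Step 4: Continuity-corrected z = (R - 0.5 - E[R]) / SD[R] = (10 - 0.5 - 9.0000) / 1.9322 = 0.2588.
Step 5: Two-sided p-value via normal approximation = 2*(1 - Phi(|z|)) = 0.795809.
Step 6: alpha = 0.05. fail to reject H0.

R = 10, z = 0.2588, p = 0.795809, fail to reject H0.


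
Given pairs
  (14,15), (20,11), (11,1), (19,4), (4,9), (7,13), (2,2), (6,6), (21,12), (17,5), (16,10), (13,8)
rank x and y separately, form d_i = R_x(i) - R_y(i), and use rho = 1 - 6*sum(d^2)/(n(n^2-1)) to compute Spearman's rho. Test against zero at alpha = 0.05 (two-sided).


Step 1: Rank x and y separately (midranks; no ties here).
rank(x): 14->7, 20->11, 11->5, 19->10, 4->2, 7->4, 2->1, 6->3, 21->12, 17->9, 16->8, 13->6
rank(y): 15->12, 11->9, 1->1, 4->3, 9->7, 13->11, 2->2, 6->5, 12->10, 5->4, 10->8, 8->6
Step 2: d_i = R_x(i) - R_y(i); compute d_i^2.
  (7-12)^2=25, (11-9)^2=4, (5-1)^2=16, (10-3)^2=49, (2-7)^2=25, (4-11)^2=49, (1-2)^2=1, (3-5)^2=4, (12-10)^2=4, (9-4)^2=25, (8-8)^2=0, (6-6)^2=0
sum(d^2) = 202.
Step 3: rho = 1 - 6*202 / (12*(12^2 - 1)) = 1 - 1212/1716 = 0.293706.
Step 4: Under H0, t = rho * sqrt((n-2)/(1-rho^2)) = 0.9716 ~ t(10).
Step 5: Two-sided p-value from the t-distribution with 10 df = 0.354148.
Step 6: alpha = 0.05. fail to reject H0.

rho = 0.2937, p = 0.354148, fail to reject H0 at alpha = 0.05.


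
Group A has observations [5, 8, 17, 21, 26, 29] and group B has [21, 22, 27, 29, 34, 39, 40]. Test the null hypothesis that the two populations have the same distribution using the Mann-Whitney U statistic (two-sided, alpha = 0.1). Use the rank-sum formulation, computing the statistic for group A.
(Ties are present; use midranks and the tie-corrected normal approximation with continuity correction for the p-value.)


Step 1: Combine and sort all 13 observations; assign midranks.
sorted (value, group): (5,X), (8,X), (17,X), (21,X), (21,Y), (22,Y), (26,X), (27,Y), (29,X), (29,Y), (34,Y), (39,Y), (40,Y)
ranks: 5->1, 8->2, 17->3, 21->4.5, 21->4.5, 22->6, 26->7, 27->8, 29->9.5, 29->9.5, 34->11, 39->12, 40->13
Step 2: Rank sum for X: R1 = 1 + 2 + 3 + 4.5 + 7 + 9.5 = 27.
Step 3: U_X = R1 - n1(n1+1)/2 = 27 - 6*7/2 = 27 - 21 = 6.
       U_Y = n1*n2 - U_X = 42 - 6 = 36.
Step 4: Ties are present, so use the tie-corrected normal approximation (with continuity correction) for the p-value.
Step 5: p-value = 0.037788; compare to alpha = 0.1. reject H0.

U_X = 6, p = 0.037788, reject H0 at alpha = 0.1.


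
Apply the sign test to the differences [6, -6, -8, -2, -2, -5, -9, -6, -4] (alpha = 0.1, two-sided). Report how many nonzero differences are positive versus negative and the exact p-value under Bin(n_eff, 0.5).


Step 1: Discard zero differences. Original n = 9; n_eff = number of nonzero differences = 9.
Nonzero differences (with sign): +6, -6, -8, -2, -2, -5, -9, -6, -4
Step 2: Count signs: positive = 1, negative = 8.
Step 3: Under H0: P(positive) = 0.5, so the number of positives S ~ Bin(9, 0.5).
Step 4: Two-sided exact p-value = sum of Bin(9,0.5) probabilities at or below the observed probability = 0.039062.
Step 5: alpha = 0.1. reject H0.

n_eff = 9, pos = 1, neg = 8, p = 0.039062, reject H0.


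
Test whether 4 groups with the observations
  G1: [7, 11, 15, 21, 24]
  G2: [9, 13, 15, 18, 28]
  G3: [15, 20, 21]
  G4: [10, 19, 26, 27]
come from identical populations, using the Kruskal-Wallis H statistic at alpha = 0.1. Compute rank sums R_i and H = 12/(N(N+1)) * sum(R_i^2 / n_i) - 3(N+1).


Step 1: Combine all N = 17 observations and assign midranks.
sorted (value, group, rank): (7,G1,1), (9,G2,2), (10,G4,3), (11,G1,4), (13,G2,5), (15,G1,7), (15,G2,7), (15,G3,7), (18,G2,9), (19,G4,10), (20,G3,11), (21,G1,12.5), (21,G3,12.5), (24,G1,14), (26,G4,15), (27,G4,16), (28,G2,17)
Step 2: Sum ranks within each group.
R_1 = 38.5 (n_1 = 5)
R_2 = 40 (n_2 = 5)
R_3 = 30.5 (n_3 = 3)
R_4 = 44 (n_4 = 4)
Step 3: H = 12/(N(N+1)) * sum(R_i^2/n_i) - 3(N+1)
     = 12/(17*18) * (38.5^2/5 + 40^2/5 + 30.5^2/3 + 44^2/4) - 3*18
     = 0.039216 * 1410.53 - 54
     = 1.315033.
Step 4: Ties present; correction factor C = 1 - 30/(17^3 - 17) = 0.993873. Corrected H = 1.315033 / 0.993873 = 1.323140.
Step 5: Under H0, H ~ chi^2(3); p-value = 0.723646.
Step 6: alpha = 0.1. fail to reject H0.

H = 1.3231, df = 3, p = 0.723646, fail to reject H0.


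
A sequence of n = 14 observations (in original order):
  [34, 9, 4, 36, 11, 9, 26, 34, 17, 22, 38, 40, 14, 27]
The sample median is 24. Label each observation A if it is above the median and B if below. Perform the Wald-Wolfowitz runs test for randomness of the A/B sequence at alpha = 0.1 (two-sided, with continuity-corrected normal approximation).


Step 1: Compute median = 24; label A = above, B = below.
Labels in order: ABBABBAABBAABA  (n_A = 7, n_B = 7)
Step 2: Count runs R = 9.
Step 3: Under H0 (random ordering), E[R] = 2*n_A*n_B/(n_A+n_B) + 1 = 2*7*7/14 + 1 = 8.0000.
        Var[R] = 2*n_A*n_B*(2*n_A*n_B - n_A - n_B) / ((n_A+n_B)^2 * (n_A+n_B-1)) = 8232/2548 = 3.2308.
        SD[R] = 1.7974.
Step 4: Continuity-corrected z = (R - 0.5 - E[R]) / SD[R] = (9 - 0.5 - 8.0000) / 1.7974 = 0.2782.
Step 5: Two-sided p-value via normal approximation = 2*(1 - Phi(|z|)) = 0.780879.
Step 6: alpha = 0.1. fail to reject H0.

R = 9, z = 0.2782, p = 0.780879, fail to reject H0.


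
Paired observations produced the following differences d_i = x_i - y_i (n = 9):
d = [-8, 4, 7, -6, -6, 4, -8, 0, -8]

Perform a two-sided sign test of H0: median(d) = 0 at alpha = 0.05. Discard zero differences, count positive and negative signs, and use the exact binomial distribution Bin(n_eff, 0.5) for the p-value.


Step 1: Discard zero differences. Original n = 9; n_eff = number of nonzero differences = 8.
Nonzero differences (with sign): -8, +4, +7, -6, -6, +4, -8, -8
Step 2: Count signs: positive = 3, negative = 5.
Step 3: Under H0: P(positive) = 0.5, so the number of positives S ~ Bin(8, 0.5).
Step 4: Two-sided exact p-value = sum of Bin(8,0.5) probabilities at or below the observed probability = 0.726562.
Step 5: alpha = 0.05. fail to reject H0.

n_eff = 8, pos = 3, neg = 5, p = 0.726562, fail to reject H0.


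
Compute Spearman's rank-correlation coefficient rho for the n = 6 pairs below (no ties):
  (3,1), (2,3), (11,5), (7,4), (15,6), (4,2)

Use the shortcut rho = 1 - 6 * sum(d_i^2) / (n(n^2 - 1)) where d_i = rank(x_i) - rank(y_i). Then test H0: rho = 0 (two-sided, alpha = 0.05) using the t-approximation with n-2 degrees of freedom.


Step 1: Rank x and y separately (midranks; no ties here).
rank(x): 3->2, 2->1, 11->5, 7->4, 15->6, 4->3
rank(y): 1->1, 3->3, 5->5, 4->4, 6->6, 2->2
Step 2: d_i = R_x(i) - R_y(i); compute d_i^2.
  (2-1)^2=1, (1-3)^2=4, (5-5)^2=0, (4-4)^2=0, (6-6)^2=0, (3-2)^2=1
sum(d^2) = 6.
Step 3: rho = 1 - 6*6 / (6*(6^2 - 1)) = 1 - 36/210 = 0.828571.
Step 4: Under H0, t = rho * sqrt((n-2)/(1-rho^2)) = 2.9598 ~ t(4).
Step 5: Two-sided p-value from the t-distribution with 4 df = 0.041563.
Step 6: alpha = 0.05. reject H0.

rho = 0.8286, p = 0.041563, reject H0 at alpha = 0.05.


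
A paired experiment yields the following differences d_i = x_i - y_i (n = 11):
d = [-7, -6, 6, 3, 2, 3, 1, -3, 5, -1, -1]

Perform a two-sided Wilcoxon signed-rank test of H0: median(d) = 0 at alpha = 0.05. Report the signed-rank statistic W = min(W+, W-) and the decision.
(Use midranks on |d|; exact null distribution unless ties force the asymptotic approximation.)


Step 1: Drop any zero differences (none here) and take |d_i|.
|d| = [7, 6, 6, 3, 2, 3, 1, 3, 5, 1, 1]
Step 2: Midrank |d_i| (ties get averaged ranks).
ranks: |7|->11, |6|->9.5, |6|->9.5, |3|->6, |2|->4, |3|->6, |1|->2, |3|->6, |5|->8, |1|->2, |1|->2
Step 3: Attach original signs; sum ranks with positive sign and with negative sign.
W+ = 9.5 + 6 + 4 + 6 + 2 + 8 = 35.5
W- = 11 + 9.5 + 6 + 2 + 2 = 30.5
(Check: W+ + W- = 66 should equal n(n+1)/2 = 66.)
Step 4: Test statistic W = min(W+, W-) = 30.5.
Step 5: Ties in |d|, so use the tie-corrected normal approximation.
        E[W] = n(n+1)/4 = 11*12/4 = 33.
        Tie groups: |d|=1 (t=3), |d|=3 (t=3), |d|=6 (t=2); sum(t^3 - t) = 54.
        Var[W] = n(n+1)(2n+1)/24 - sum(t^3-t)/48 = 3036/24 - 54/48 = 125.375.
        z = (W - E[W]) / sqrt(Var[W]) = (30.5 - 33) / 11.1971 = -0.2233.
        Two-sided p = 2*Phi(z) = 0.823324.
Step 6: alpha = 0.05. fail to reject H0.

W+ = 35.5, W- = 30.5, W = min = 30.5, p = 0.823324, fail to reject H0.


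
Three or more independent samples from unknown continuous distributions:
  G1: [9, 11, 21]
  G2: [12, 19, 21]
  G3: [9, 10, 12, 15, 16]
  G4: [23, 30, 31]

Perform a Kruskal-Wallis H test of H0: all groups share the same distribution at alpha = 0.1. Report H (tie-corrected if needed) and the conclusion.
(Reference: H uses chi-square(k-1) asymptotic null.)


Step 1: Combine all N = 14 observations and assign midranks.
sorted (value, group, rank): (9,G1,1.5), (9,G3,1.5), (10,G3,3), (11,G1,4), (12,G2,5.5), (12,G3,5.5), (15,G3,7), (16,G3,8), (19,G2,9), (21,G1,10.5), (21,G2,10.5), (23,G4,12), (30,G4,13), (31,G4,14)
Step 2: Sum ranks within each group.
R_1 = 16 (n_1 = 3)
R_2 = 25 (n_2 = 3)
R_3 = 25 (n_3 = 5)
R_4 = 39 (n_4 = 3)
Step 3: H = 12/(N(N+1)) * sum(R_i^2/n_i) - 3(N+1)
     = 12/(14*15) * (16^2/3 + 25^2/3 + 25^2/5 + 39^2/3) - 3*15
     = 0.057143 * 925.667 - 45
     = 7.895238.
Step 4: Ties present; correction factor C = 1 - 18/(14^3 - 14) = 0.993407. Corrected H = 7.895238 / 0.993407 = 7.947640.
Step 5: Under H0, H ~ chi^2(3); p-value = 0.047106.
Step 6: alpha = 0.1. reject H0.

H = 7.9476, df = 3, p = 0.047106, reject H0.


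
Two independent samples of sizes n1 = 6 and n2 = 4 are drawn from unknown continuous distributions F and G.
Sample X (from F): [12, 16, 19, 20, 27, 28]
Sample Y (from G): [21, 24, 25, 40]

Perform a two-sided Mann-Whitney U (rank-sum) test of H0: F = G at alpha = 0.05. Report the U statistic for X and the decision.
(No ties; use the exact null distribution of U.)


Step 1: Combine and sort all 10 observations; assign midranks.
sorted (value, group): (12,X), (16,X), (19,X), (20,X), (21,Y), (24,Y), (25,Y), (27,X), (28,X), (40,Y)
ranks: 12->1, 16->2, 19->3, 20->4, 21->5, 24->6, 25->7, 27->8, 28->9, 40->10
Step 2: Rank sum for X: R1 = 1 + 2 + 3 + 4 + 8 + 9 = 27.
Step 3: U_X = R1 - n1(n1+1)/2 = 27 - 6*7/2 = 27 - 21 = 6.
       U_Y = n1*n2 - U_X = 24 - 6 = 18.
Step 4: No ties, so the exact null distribution of U (based on enumerating the C(10,6) = 210 equally likely rank assignments) gives the two-sided p-value.
Step 5: p-value = 0.257143; compare to alpha = 0.05. fail to reject H0.

U_X = 6, p = 0.257143, fail to reject H0 at alpha = 0.05.


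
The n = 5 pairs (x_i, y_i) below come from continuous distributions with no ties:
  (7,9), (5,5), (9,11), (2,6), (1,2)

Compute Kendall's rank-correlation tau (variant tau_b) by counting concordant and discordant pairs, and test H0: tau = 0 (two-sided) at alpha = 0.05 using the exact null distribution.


Step 1: Enumerate the 10 unordered pairs (i,j) with i<j and classify each by sign(x_j-x_i) * sign(y_j-y_i).
  (1,2):dx=-2,dy=-4->C; (1,3):dx=+2,dy=+2->C; (1,4):dx=-5,dy=-3->C; (1,5):dx=-6,dy=-7->C
  (2,3):dx=+4,dy=+6->C; (2,4):dx=-3,dy=+1->D; (2,5):dx=-4,dy=-3->C; (3,4):dx=-7,dy=-5->C
  (3,5):dx=-8,dy=-9->C; (4,5):dx=-1,dy=-4->C
Step 2: C = 9, D = 1, total pairs = 10.
Step 3: tau = (C - D)/(n(n-1)/2) = (9 - 1)/10 = 0.800000.
Step 4: Exact two-sided p-value (enumerate n! = 120 permutations of y under H0): p = 0.083333.
Step 5: alpha = 0.05. fail to reject H0.

tau_b = 0.8000 (C=9, D=1), p = 0.083333, fail to reject H0.


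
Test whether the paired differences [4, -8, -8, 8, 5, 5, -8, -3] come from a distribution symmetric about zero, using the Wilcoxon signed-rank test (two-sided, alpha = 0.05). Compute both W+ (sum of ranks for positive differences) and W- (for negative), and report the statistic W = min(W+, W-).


Step 1: Drop any zero differences (none here) and take |d_i|.
|d| = [4, 8, 8, 8, 5, 5, 8, 3]
Step 2: Midrank |d_i| (ties get averaged ranks).
ranks: |4|->2, |8|->6.5, |8|->6.5, |8|->6.5, |5|->3.5, |5|->3.5, |8|->6.5, |3|->1
Step 3: Attach original signs; sum ranks with positive sign and with negative sign.
W+ = 2 + 6.5 + 3.5 + 3.5 = 15.5
W- = 6.5 + 6.5 + 6.5 + 1 = 20.5
(Check: W+ + W- = 36 should equal n(n+1)/2 = 36.)
Step 4: Test statistic W = min(W+, W-) = 15.5.
Step 5: Ties in |d|, so use the tie-corrected normal approximation.
        E[W] = n(n+1)/4 = 8*9/4 = 18.
        Tie groups: |d|=5 (t=2), |d|=8 (t=4); sum(t^3 - t) = 66.
        Var[W] = n(n+1)(2n+1)/24 - sum(t^3-t)/48 = 1224/24 - 66/48 = 49.625.
        z = (W - E[W]) / sqrt(Var[W]) = (15.5 - 18) / 7.0445 = -0.3549.
        Two-sided p = 2*Phi(z) = 0.722674.
Step 6: alpha = 0.05. fail to reject H0.

W+ = 15.5, W- = 20.5, W = min = 15.5, p = 0.722674, fail to reject H0.


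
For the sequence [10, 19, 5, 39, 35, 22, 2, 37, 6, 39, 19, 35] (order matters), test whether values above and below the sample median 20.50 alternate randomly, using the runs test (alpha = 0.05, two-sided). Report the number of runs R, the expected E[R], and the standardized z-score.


Step 1: Compute median = 20.50; label A = above, B = below.
Labels in order: BBBAAABABABA  (n_A = 6, n_B = 6)
Step 2: Count runs R = 8.
Step 3: Under H0 (random ordering), E[R] = 2*n_A*n_B/(n_A+n_B) + 1 = 2*6*6/12 + 1 = 7.0000.
        Var[R] = 2*n_A*n_B*(2*n_A*n_B - n_A - n_B) / ((n_A+n_B)^2 * (n_A+n_B-1)) = 4320/1584 = 2.7273.
        SD[R] = 1.6514.
Step 4: Continuity-corrected z = (R - 0.5 - E[R]) / SD[R] = (8 - 0.5 - 7.0000) / 1.6514 = 0.3028.
Step 5: Two-sided p-value via normal approximation = 2*(1 - Phi(|z|)) = 0.762069.
Step 6: alpha = 0.05. fail to reject H0.

R = 8, z = 0.3028, p = 0.762069, fail to reject H0.


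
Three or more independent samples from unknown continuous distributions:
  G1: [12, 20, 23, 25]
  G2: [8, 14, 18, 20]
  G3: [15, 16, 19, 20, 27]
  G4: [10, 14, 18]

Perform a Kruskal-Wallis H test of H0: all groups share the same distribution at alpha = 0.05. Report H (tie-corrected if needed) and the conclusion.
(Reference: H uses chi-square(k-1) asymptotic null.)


Step 1: Combine all N = 16 observations and assign midranks.
sorted (value, group, rank): (8,G2,1), (10,G4,2), (12,G1,3), (14,G2,4.5), (14,G4,4.5), (15,G3,6), (16,G3,7), (18,G2,8.5), (18,G4,8.5), (19,G3,10), (20,G1,12), (20,G2,12), (20,G3,12), (23,G1,14), (25,G1,15), (27,G3,16)
Step 2: Sum ranks within each group.
R_1 = 44 (n_1 = 4)
R_2 = 26 (n_2 = 4)
R_3 = 51 (n_3 = 5)
R_4 = 15 (n_4 = 3)
Step 3: H = 12/(N(N+1)) * sum(R_i^2/n_i) - 3(N+1)
     = 12/(16*17) * (44^2/4 + 26^2/4 + 51^2/5 + 15^2/3) - 3*17
     = 0.044118 * 1248.2 - 51
     = 4.067647.
Step 4: Ties present; correction factor C = 1 - 36/(16^3 - 16) = 0.991176. Corrected H = 4.067647 / 0.991176 = 4.103858.
Step 5: Under H0, H ~ chi^2(3); p-value = 0.250466.
Step 6: alpha = 0.05. fail to reject H0.

H = 4.1039, df = 3, p = 0.250466, fail to reject H0.


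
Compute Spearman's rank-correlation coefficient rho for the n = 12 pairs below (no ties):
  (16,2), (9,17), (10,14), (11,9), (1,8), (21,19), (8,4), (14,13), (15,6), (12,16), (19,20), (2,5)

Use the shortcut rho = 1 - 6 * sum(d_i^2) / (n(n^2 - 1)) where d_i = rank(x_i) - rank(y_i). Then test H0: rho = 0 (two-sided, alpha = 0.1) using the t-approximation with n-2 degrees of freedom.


Step 1: Rank x and y separately (midranks; no ties here).
rank(x): 16->10, 9->4, 10->5, 11->6, 1->1, 21->12, 8->3, 14->8, 15->9, 12->7, 19->11, 2->2
rank(y): 2->1, 17->10, 14->8, 9->6, 8->5, 19->11, 4->2, 13->7, 6->4, 16->9, 20->12, 5->3
Step 2: d_i = R_x(i) - R_y(i); compute d_i^2.
  (10-1)^2=81, (4-10)^2=36, (5-8)^2=9, (6-6)^2=0, (1-5)^2=16, (12-11)^2=1, (3-2)^2=1, (8-7)^2=1, (9-4)^2=25, (7-9)^2=4, (11-12)^2=1, (2-3)^2=1
sum(d^2) = 176.
Step 3: rho = 1 - 6*176 / (12*(12^2 - 1)) = 1 - 1056/1716 = 0.384615.
Step 4: Under H0, t = rho * sqrt((n-2)/(1-rho^2)) = 1.3176 ~ t(10).
Step 5: Two-sided p-value from the t-distribution with 10 df = 0.217020.
Step 6: alpha = 0.1. fail to reject H0.

rho = 0.3846, p = 0.217020, fail to reject H0 at alpha = 0.1.


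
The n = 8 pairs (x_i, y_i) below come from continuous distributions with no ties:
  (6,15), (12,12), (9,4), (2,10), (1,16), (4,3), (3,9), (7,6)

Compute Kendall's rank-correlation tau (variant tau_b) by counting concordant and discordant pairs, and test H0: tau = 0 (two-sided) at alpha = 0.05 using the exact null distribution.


Step 1: Enumerate the 28 unordered pairs (i,j) with i<j and classify each by sign(x_j-x_i) * sign(y_j-y_i).
  (1,2):dx=+6,dy=-3->D; (1,3):dx=+3,dy=-11->D; (1,4):dx=-4,dy=-5->C; (1,5):dx=-5,dy=+1->D
  (1,6):dx=-2,dy=-12->C; (1,7):dx=-3,dy=-6->C; (1,8):dx=+1,dy=-9->D; (2,3):dx=-3,dy=-8->C
  (2,4):dx=-10,dy=-2->C; (2,5):dx=-11,dy=+4->D; (2,6):dx=-8,dy=-9->C; (2,7):dx=-9,dy=-3->C
  (2,8):dx=-5,dy=-6->C; (3,4):dx=-7,dy=+6->D; (3,5):dx=-8,dy=+12->D; (3,6):dx=-5,dy=-1->C
  (3,7):dx=-6,dy=+5->D; (3,8):dx=-2,dy=+2->D; (4,5):dx=-1,dy=+6->D; (4,6):dx=+2,dy=-7->D
  (4,7):dx=+1,dy=-1->D; (4,8):dx=+5,dy=-4->D; (5,6):dx=+3,dy=-13->D; (5,7):dx=+2,dy=-7->D
  (5,8):dx=+6,dy=-10->D; (6,7):dx=-1,dy=+6->D; (6,8):dx=+3,dy=+3->C; (7,8):dx=+4,dy=-3->D
Step 2: C = 10, D = 18, total pairs = 28.
Step 3: tau = (C - D)/(n(n-1)/2) = (10 - 18)/28 = -0.285714.
Step 4: Exact two-sided p-value (enumerate n! = 40320 permutations of y under H0): p = 0.398760.
Step 5: alpha = 0.05. fail to reject H0.

tau_b = -0.2857 (C=10, D=18), p = 0.398760, fail to reject H0.


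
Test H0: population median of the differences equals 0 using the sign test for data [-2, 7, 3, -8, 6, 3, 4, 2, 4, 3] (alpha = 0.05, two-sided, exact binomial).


Step 1: Discard zero differences. Original n = 10; n_eff = number of nonzero differences = 10.
Nonzero differences (with sign): -2, +7, +3, -8, +6, +3, +4, +2, +4, +3
Step 2: Count signs: positive = 8, negative = 2.
Step 3: Under H0: P(positive) = 0.5, so the number of positives S ~ Bin(10, 0.5).
Step 4: Two-sided exact p-value = sum of Bin(10,0.5) probabilities at or below the observed probability = 0.109375.
Step 5: alpha = 0.05. fail to reject H0.

n_eff = 10, pos = 8, neg = 2, p = 0.109375, fail to reject H0.


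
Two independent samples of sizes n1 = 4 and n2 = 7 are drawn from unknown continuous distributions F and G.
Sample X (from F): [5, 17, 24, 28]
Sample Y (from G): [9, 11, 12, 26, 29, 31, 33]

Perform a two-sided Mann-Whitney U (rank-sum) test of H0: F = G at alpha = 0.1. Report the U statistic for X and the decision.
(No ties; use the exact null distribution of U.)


Step 1: Combine and sort all 11 observations; assign midranks.
sorted (value, group): (5,X), (9,Y), (11,Y), (12,Y), (17,X), (24,X), (26,Y), (28,X), (29,Y), (31,Y), (33,Y)
ranks: 5->1, 9->2, 11->3, 12->4, 17->5, 24->6, 26->7, 28->8, 29->9, 31->10, 33->11
Step 2: Rank sum for X: R1 = 1 + 5 + 6 + 8 = 20.
Step 3: U_X = R1 - n1(n1+1)/2 = 20 - 4*5/2 = 20 - 10 = 10.
       U_Y = n1*n2 - U_X = 28 - 10 = 18.
Step 4: No ties, so the exact null distribution of U (based on enumerating the C(11,4) = 330 equally likely rank assignments) gives the two-sided p-value.
Step 5: p-value = 0.527273; compare to alpha = 0.1. fail to reject H0.

U_X = 10, p = 0.527273, fail to reject H0 at alpha = 0.1.


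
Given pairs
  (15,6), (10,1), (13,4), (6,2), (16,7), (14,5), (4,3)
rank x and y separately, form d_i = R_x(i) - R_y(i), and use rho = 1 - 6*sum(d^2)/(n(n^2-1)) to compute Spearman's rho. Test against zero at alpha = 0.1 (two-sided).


Step 1: Rank x and y separately (midranks; no ties here).
rank(x): 15->6, 10->3, 13->4, 6->2, 16->7, 14->5, 4->1
rank(y): 6->6, 1->1, 4->4, 2->2, 7->7, 5->5, 3->3
Step 2: d_i = R_x(i) - R_y(i); compute d_i^2.
  (6-6)^2=0, (3-1)^2=4, (4-4)^2=0, (2-2)^2=0, (7-7)^2=0, (5-5)^2=0, (1-3)^2=4
sum(d^2) = 8.
Step 3: rho = 1 - 6*8 / (7*(7^2 - 1)) = 1 - 48/336 = 0.857143.
Step 4: Under H0, t = rho * sqrt((n-2)/(1-rho^2)) = 3.7210 ~ t(5).
Step 5: Two-sided p-value from the t-distribution with 5 df = 0.013697.
Step 6: alpha = 0.1. reject H0.

rho = 0.8571, p = 0.013697, reject H0 at alpha = 0.1.


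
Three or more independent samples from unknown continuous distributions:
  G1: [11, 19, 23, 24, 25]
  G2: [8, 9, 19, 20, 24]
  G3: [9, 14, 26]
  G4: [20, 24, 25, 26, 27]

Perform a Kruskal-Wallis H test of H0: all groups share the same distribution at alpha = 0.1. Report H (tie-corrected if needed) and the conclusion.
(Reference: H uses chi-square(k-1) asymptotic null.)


Step 1: Combine all N = 18 observations and assign midranks.
sorted (value, group, rank): (8,G2,1), (9,G2,2.5), (9,G3,2.5), (11,G1,4), (14,G3,5), (19,G1,6.5), (19,G2,6.5), (20,G2,8.5), (20,G4,8.5), (23,G1,10), (24,G1,12), (24,G2,12), (24,G4,12), (25,G1,14.5), (25,G4,14.5), (26,G3,16.5), (26,G4,16.5), (27,G4,18)
Step 2: Sum ranks within each group.
R_1 = 47 (n_1 = 5)
R_2 = 30.5 (n_2 = 5)
R_3 = 24 (n_3 = 3)
R_4 = 69.5 (n_4 = 5)
Step 3: H = 12/(N(N+1)) * sum(R_i^2/n_i) - 3(N+1)
     = 12/(18*19) * (47^2/5 + 30.5^2/5 + 24^2/3 + 69.5^2/5) - 3*19
     = 0.035088 * 1785.9 - 57
     = 5.663158.
Step 4: Ties present; correction factor C = 1 - 54/(18^3 - 18) = 0.990712. Corrected H = 5.663158 / 0.990712 = 5.716250.
Step 5: Under H0, H ~ chi^2(3); p-value = 0.126262.
Step 6: alpha = 0.1. fail to reject H0.

H = 5.7162, df = 3, p = 0.126262, fail to reject H0.


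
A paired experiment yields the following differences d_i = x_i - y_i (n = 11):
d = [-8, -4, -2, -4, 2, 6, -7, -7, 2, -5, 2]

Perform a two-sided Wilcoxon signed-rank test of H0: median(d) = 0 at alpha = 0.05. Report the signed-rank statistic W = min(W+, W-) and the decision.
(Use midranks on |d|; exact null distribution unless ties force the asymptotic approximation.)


Step 1: Drop any zero differences (none here) and take |d_i|.
|d| = [8, 4, 2, 4, 2, 6, 7, 7, 2, 5, 2]
Step 2: Midrank |d_i| (ties get averaged ranks).
ranks: |8|->11, |4|->5.5, |2|->2.5, |4|->5.5, |2|->2.5, |6|->8, |7|->9.5, |7|->9.5, |2|->2.5, |5|->7, |2|->2.5
Step 3: Attach original signs; sum ranks with positive sign and with negative sign.
W+ = 2.5 + 8 + 2.5 + 2.5 = 15.5
W- = 11 + 5.5 + 2.5 + 5.5 + 9.5 + 9.5 + 7 = 50.5
(Check: W+ + W- = 66 should equal n(n+1)/2 = 66.)
Step 4: Test statistic W = min(W+, W-) = 15.5.
Step 5: Ties in |d|, so use the tie-corrected normal approximation.
        E[W] = n(n+1)/4 = 11*12/4 = 33.
        Tie groups: |d|=2 (t=4), |d|=4 (t=2), |d|=7 (t=2); sum(t^3 - t) = 72.
        Var[W] = n(n+1)(2n+1)/24 - sum(t^3-t)/48 = 3036/24 - 72/48 = 125.
        z = (W - E[W]) / sqrt(Var[W]) = (15.5 - 33) / 11.1803 = -1.5652.
        Two-sided p = 2*Phi(z) = 0.117525.
Step 6: alpha = 0.05. fail to reject H0.

W+ = 15.5, W- = 50.5, W = min = 15.5, p = 0.117525, fail to reject H0.


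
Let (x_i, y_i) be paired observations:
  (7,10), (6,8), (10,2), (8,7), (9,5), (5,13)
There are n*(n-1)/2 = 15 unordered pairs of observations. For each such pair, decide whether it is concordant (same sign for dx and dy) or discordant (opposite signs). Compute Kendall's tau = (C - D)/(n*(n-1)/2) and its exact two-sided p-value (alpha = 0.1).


Step 1: Enumerate the 15 unordered pairs (i,j) with i<j and classify each by sign(x_j-x_i) * sign(y_j-y_i).
  (1,2):dx=-1,dy=-2->C; (1,3):dx=+3,dy=-8->D; (1,4):dx=+1,dy=-3->D; (1,5):dx=+2,dy=-5->D
  (1,6):dx=-2,dy=+3->D; (2,3):dx=+4,dy=-6->D; (2,4):dx=+2,dy=-1->D; (2,5):dx=+3,dy=-3->D
  (2,6):dx=-1,dy=+5->D; (3,4):dx=-2,dy=+5->D; (3,5):dx=-1,dy=+3->D; (3,6):dx=-5,dy=+11->D
  (4,5):dx=+1,dy=-2->D; (4,6):dx=-3,dy=+6->D; (5,6):dx=-4,dy=+8->D
Step 2: C = 1, D = 14, total pairs = 15.
Step 3: tau = (C - D)/(n(n-1)/2) = (1 - 14)/15 = -0.866667.
Step 4: Exact two-sided p-value (enumerate n! = 720 permutations of y under H0): p = 0.016667.
Step 5: alpha = 0.1. reject H0.

tau_b = -0.8667 (C=1, D=14), p = 0.016667, reject H0.


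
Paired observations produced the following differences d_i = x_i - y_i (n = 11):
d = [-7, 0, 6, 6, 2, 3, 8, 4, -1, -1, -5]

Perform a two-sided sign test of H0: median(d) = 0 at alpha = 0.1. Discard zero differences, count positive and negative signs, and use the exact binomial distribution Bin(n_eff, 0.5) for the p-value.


Step 1: Discard zero differences. Original n = 11; n_eff = number of nonzero differences = 10.
Nonzero differences (with sign): -7, +6, +6, +2, +3, +8, +4, -1, -1, -5
Step 2: Count signs: positive = 6, negative = 4.
Step 3: Under H0: P(positive) = 0.5, so the number of positives S ~ Bin(10, 0.5).
Step 4: Two-sided exact p-value = sum of Bin(10,0.5) probabilities at or below the observed probability = 0.753906.
Step 5: alpha = 0.1. fail to reject H0.

n_eff = 10, pos = 6, neg = 4, p = 0.753906, fail to reject H0.


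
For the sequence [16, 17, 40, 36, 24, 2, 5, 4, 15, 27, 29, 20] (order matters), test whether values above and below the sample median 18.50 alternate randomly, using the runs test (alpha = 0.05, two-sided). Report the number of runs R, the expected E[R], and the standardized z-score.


Step 1: Compute median = 18.50; label A = above, B = below.
Labels in order: BBAAABBBBAAA  (n_A = 6, n_B = 6)
Step 2: Count runs R = 4.
Step 3: Under H0 (random ordering), E[R] = 2*n_A*n_B/(n_A+n_B) + 1 = 2*6*6/12 + 1 = 7.0000.
        Var[R] = 2*n_A*n_B*(2*n_A*n_B - n_A - n_B) / ((n_A+n_B)^2 * (n_A+n_B-1)) = 4320/1584 = 2.7273.
        SD[R] = 1.6514.
Step 4: Continuity-corrected z = (R + 0.5 - E[R]) / SD[R] = (4 + 0.5 - 7.0000) / 1.6514 = -1.5138.
Step 5: Two-sided p-value via normal approximation = 2*(1 - Phi(|z|)) = 0.130070.
Step 6: alpha = 0.05. fail to reject H0.

R = 4, z = -1.5138, p = 0.130070, fail to reject H0.


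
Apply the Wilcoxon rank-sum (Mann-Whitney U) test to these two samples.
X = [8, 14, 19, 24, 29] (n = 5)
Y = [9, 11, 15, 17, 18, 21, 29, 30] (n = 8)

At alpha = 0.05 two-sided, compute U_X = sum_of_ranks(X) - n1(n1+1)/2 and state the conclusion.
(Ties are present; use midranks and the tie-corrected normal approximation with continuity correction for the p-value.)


Step 1: Combine and sort all 13 observations; assign midranks.
sorted (value, group): (8,X), (9,Y), (11,Y), (14,X), (15,Y), (17,Y), (18,Y), (19,X), (21,Y), (24,X), (29,X), (29,Y), (30,Y)
ranks: 8->1, 9->2, 11->3, 14->4, 15->5, 17->6, 18->7, 19->8, 21->9, 24->10, 29->11.5, 29->11.5, 30->13
Step 2: Rank sum for X: R1 = 1 + 4 + 8 + 10 + 11.5 = 34.5.
Step 3: U_X = R1 - n1(n1+1)/2 = 34.5 - 5*6/2 = 34.5 - 15 = 19.5.
       U_Y = n1*n2 - U_X = 40 - 19.5 = 20.5.
Step 4: Ties are present, so use the tie-corrected normal approximation (with continuity correction) for the p-value.
Step 5: p-value = 1.000000; compare to alpha = 0.05. fail to reject H0.

U_X = 19.5, p = 1.000000, fail to reject H0 at alpha = 0.05.


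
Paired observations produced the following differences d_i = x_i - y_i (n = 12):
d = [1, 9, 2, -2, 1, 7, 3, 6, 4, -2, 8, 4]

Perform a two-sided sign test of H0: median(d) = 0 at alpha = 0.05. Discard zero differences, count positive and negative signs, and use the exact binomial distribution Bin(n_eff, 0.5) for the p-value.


Step 1: Discard zero differences. Original n = 12; n_eff = number of nonzero differences = 12.
Nonzero differences (with sign): +1, +9, +2, -2, +1, +7, +3, +6, +4, -2, +8, +4
Step 2: Count signs: positive = 10, negative = 2.
Step 3: Under H0: P(positive) = 0.5, so the number of positives S ~ Bin(12, 0.5).
Step 4: Two-sided exact p-value = sum of Bin(12,0.5) probabilities at or below the observed probability = 0.038574.
Step 5: alpha = 0.05. reject H0.

n_eff = 12, pos = 10, neg = 2, p = 0.038574, reject H0.


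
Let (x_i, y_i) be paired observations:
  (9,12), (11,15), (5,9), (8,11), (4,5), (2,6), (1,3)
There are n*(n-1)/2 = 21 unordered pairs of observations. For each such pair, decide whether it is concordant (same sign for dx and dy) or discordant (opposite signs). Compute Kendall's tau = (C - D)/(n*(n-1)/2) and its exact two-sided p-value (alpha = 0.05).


Step 1: Enumerate the 21 unordered pairs (i,j) with i<j and classify each by sign(x_j-x_i) * sign(y_j-y_i).
  (1,2):dx=+2,dy=+3->C; (1,3):dx=-4,dy=-3->C; (1,4):dx=-1,dy=-1->C; (1,5):dx=-5,dy=-7->C
  (1,6):dx=-7,dy=-6->C; (1,7):dx=-8,dy=-9->C; (2,3):dx=-6,dy=-6->C; (2,4):dx=-3,dy=-4->C
  (2,5):dx=-7,dy=-10->C; (2,6):dx=-9,dy=-9->C; (2,7):dx=-10,dy=-12->C; (3,4):dx=+3,dy=+2->C
  (3,5):dx=-1,dy=-4->C; (3,6):dx=-3,dy=-3->C; (3,7):dx=-4,dy=-6->C; (4,5):dx=-4,dy=-6->C
  (4,6):dx=-6,dy=-5->C; (4,7):dx=-7,dy=-8->C; (5,6):dx=-2,dy=+1->D; (5,7):dx=-3,dy=-2->C
  (6,7):dx=-1,dy=-3->C
Step 2: C = 20, D = 1, total pairs = 21.
Step 3: tau = (C - D)/(n(n-1)/2) = (20 - 1)/21 = 0.904762.
Step 4: Exact two-sided p-value (enumerate n! = 5040 permutations of y under H0): p = 0.002778.
Step 5: alpha = 0.05. reject H0.

tau_b = 0.9048 (C=20, D=1), p = 0.002778, reject H0.
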